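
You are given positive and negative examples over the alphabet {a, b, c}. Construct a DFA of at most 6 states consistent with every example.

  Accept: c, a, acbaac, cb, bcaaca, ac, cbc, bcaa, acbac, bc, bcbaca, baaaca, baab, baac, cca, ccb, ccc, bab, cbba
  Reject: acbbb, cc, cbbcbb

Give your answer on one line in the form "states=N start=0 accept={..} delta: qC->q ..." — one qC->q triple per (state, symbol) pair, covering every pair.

Fold the examples into a partial DFA from state 0: repeatedly fix the first undefined (state, symbol) met by the shortest-then-alphabetical prefix, trying targets in increasing order and rejecting any under which an Accept and a Reject string meet in one state with the same remainder; add a state when all current targets are rejected. Accepting states are where Accept strings end.
a: 0a undefined. 0a->0: ok.
b: 0b undefined. 0b->0: ok.
c: 0c undefined. 0c->0: no, c/acbbb meet in 0. Open state 1: 0c->1.
cb: 1b undefined. 1b->0: no, a/acbbb meet in 0. 1b->1: no, c/acbbb meet in 1. Open state 2: 1b->2.
cc: 1c undefined. 1c->0: no, a/cc meet in 0. 1c->1: no, c/cc meet in 1. 1c->2: no, cb/cc meet in 2. Open state 3: 1c->3.
bca: 1a undefined. 1a->0: ok.
cbb: 2b undefined. 2b->0: no, a/acbbb meet in 0. 2b->1: no, cb/acbbb meet in 2. 2b->2: no, cb/acbbb meet in 2. 2b->3: no, ccb/acbbb meet in 3 with "b" left. Open state 4: 2b->4.
cbc: 2c undefined. 2c->0: ok.
cca: 3a undefined. 3a->0: ok.
ccb: 3b undefined. 3b->0: ok.
ccc: 3c undefined. 3c->0: ok.
acba: 2a undefined. 2a->0: ok.
cbba: 4a undefined. 4a->0: ok.
cbbc: 4c undefined. 4c->0: no, a/cbbcbb meet in 0. 4c->1: ok.
acbbb: 4b undefined. 4b->0: no, a/acbbb meet in 0. 4b->1: no, c/acbbb meet in 1. 4b->2: no, cb/acbbb meet in 2. 4b->3: ok.
All examples now run through 5 states with every (state, symbol) defined. Accept strings end in {0,1,2}, Reject strings end in {3,4}; accept={0,1,2}.

states=5 start=0 accept={0,1,2} delta: 0a->0 0b->0 0c->1 1a->0 1b->2 1c->3 2a->0 2b->4 2c->0 3a->0 3b->0 3c->0 4a->0 4b->3 4c->1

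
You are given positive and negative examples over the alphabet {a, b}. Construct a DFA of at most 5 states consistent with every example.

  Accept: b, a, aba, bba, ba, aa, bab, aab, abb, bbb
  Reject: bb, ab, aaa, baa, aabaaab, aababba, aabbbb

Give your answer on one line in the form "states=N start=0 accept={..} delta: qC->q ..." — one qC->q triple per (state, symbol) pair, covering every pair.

states=5 start=0 accept={1,2,3} delta: 0a->1 0b->1 1a->2 1b->0 2a->0 2b->3 3a->2 3b->4 4a->0 4b->1

Grow the machine one transition at a time. Run the examples from 0; the earliest place one falls off (shortest prefix, ties alphabetical) gets sent to the lowest-numbered state that keeps every Accept/Reject pair distinguishable — a pair clashes when both reach the same state with identical unread suffix — and to a fresh state only if none does.
a: 0a undefined. 0a->0: no, b/ab meet in 0 with "b" left. Open state 1: 0a->1.
b: 0b undefined. 0b->0: no, b/bb meet in 0. 0b->1: ok.
aa: 1a undefined. 1a->0: no, b/aaa meet in 1. 1a->1: no, b/aaa meet in 1. Open state 2: 1a->2.
ab: 1b undefined. 1b->0: ok.
aaa: 2a undefined. 2a->0: ok.
aab: 2b undefined. 2b->0: no, b/aabaaab meet in 1. 2b->1: no, b/aababba meet in 1. 2b->2: no, b/aababba meet in 1. Open state 3: 2b->3.
aaba: 3a undefined. 3a->0: no, b/aababba meet in 1. 3a->1: no, b/aabaaab meet in 1. 3a->2: ok.
aabb: 3b undefined. 3b->0: no, b/aababba meet in 1. 3b->1: no, b/aabbbb meet in 1. 3b->2: no, ba/aabbbb meet in 2. 3b->3: no, ba/aababba meet in 2. Open state 4: 3b->4.
aabbb: 4b undefined. 4b->0: no, b/aabbbb meet in 1. 4b->1: ok.
aababba: 4a undefined. 4a->0: ok.
All examples now run through 5 states with every (state, symbol) defined. Accept strings end in {1,2,3}, Reject strings end in {0}; accept={1,2,3}.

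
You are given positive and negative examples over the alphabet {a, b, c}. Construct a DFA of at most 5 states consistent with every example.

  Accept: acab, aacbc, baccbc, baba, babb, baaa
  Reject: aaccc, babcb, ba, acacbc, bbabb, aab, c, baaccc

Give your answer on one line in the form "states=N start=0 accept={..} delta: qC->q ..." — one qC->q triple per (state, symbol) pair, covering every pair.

states=4 start=0 accept={0,3} delta: 0a->0 0b->1 0c->1 1a->2 1b->2 1c->1 2a->0 2b->3 2c->0 3a->0 3b->0 3c->0

Fold the examples into a partial DFA from state 0: repeatedly fix the first undefined (state, symbol) met by the shortest-then-alphabetical prefix, trying targets in increasing order and rejecting any under which an Accept and a Reject string meet in one state with the same remainder; add a state when all current targets are rejected. Accepting states are where Accept strings end.
a: 0a undefined. 0a->0: ok.
b: 0b undefined. 0b->0: no, baba/ba meet in 0. Open state 1: 0b->1.
c: 0c undefined. 0c->0: no, acab/aab meet in 1. 0c->1: ok.
ba: 1a undefined. 1a->0: no, acab/aab meet in 1. 1a->1: no, baaa/ba meet in 1. Open state 2: 1a->2.
bb: 1b undefined. 1b->0: no, aacbc/aab meet in 1. 1b->1: no, babb/bbabb meet in 2 with "bb" left. 1b->2: ok.
baa: 2a undefined. 2a->0: ok.
bab: 2b undefined. 2b->0: no, babb/aab meet in 1. 2b->1: no, acab/aab meet in 1. 2b->2: no, acab/ba meet in 2. Open state 3: 2b->3.
bac: 2c undefined. 2c->0: ok.
aacc: 1c undefined. 1c->0: no, aacbc/acacbc meet in 0. 1c->1: ok.
baba: 3a undefined. 3a->0: ok.
babb: 3b undefined. 3b->0: ok.
babc: 3c undefined. 3c->0: ok.
All examples now run through 4 states with every (state, symbol) defined. Accept strings end in {0,3}, Reject strings end in {1,2}; accept={0,3}.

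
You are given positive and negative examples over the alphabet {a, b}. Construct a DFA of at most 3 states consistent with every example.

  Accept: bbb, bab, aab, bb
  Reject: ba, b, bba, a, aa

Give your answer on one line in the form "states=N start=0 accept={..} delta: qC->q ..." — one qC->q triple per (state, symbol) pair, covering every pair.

states=3 start=0 accept={2} delta: 0a->1 0b->1 1a->1 1b->2 2a->0 2b->2

State merging on the prefix tree: take the shortest (then alphabetical) example prefix whose next move is undefined and point that move at state 0, else 1, else 2, ...; a target is out if some Accept/Reject pair would then sit in one state with the same input left (inseparable). If every existing state is out, open a new one.
a: 0a undefined. 0a->0: no, aab/b meet in 0 with "b" left. Open state 1: 0a->1.
b: 0b undefined. 0b->0: no, bbb/b meet in 0. 0b->1: ok.
aa: 1a undefined. 1a->0: no, bab/b meet in 1. 1a->1: ok.
bb: 1b undefined. 1b->0: no, bbb/ba meet in 1. 1b->1: no, bbb/ba meet in 1. Open state 2: 1b->2.
bba: 2a undefined. 2a->0: ok.
bbb: 2b undefined. 2b->0: no, bbb/bba meet in 0. 2b->1: no, bbb/ba meet in 1. 2b->2: ok.
All examples now run through 3 states with every (state, symbol) defined. Accept strings end in {2}, Reject strings end in {0,1}; accept={2}.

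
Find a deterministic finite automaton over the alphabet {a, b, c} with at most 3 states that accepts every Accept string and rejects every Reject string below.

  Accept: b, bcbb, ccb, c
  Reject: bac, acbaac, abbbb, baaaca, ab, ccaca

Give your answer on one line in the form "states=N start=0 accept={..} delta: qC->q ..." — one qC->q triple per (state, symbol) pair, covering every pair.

states=2 start=0 accept={0} delta: 0a->1 0b->0 0c->0 1a->1 1b->1 1c->1

State merging on the prefix tree: take the shortest (then alphabetical) example prefix whose next move is undefined and point that move at state 0, else 1, else 2, ...; a target is out if some Accept/Reject pair would then sit in one state with the same input left (inseparable). If every existing state is out, open a new one.
a: 0a undefined. 0a->0: no, b/ab meet in 0 with "b" left. Open state 1: 0a->1.
b: 0b undefined. 0b->0: ok.
c: 0c undefined. 0c->0: ok.
ab: 1b undefined. 1b->0: no, b/abbbb meet in 0. 1b->1: ok.
ac: 1c undefined. 1c->0: no, b/bac meet in 0. 1c->1: ok.
baa: 1a undefined. 1a->0: no, b/baaaca meet in 0. 1a->1: ok.
All examples now run through 2 states with every (state, symbol) defined. Accept strings end in {0}, Reject strings end in {1}; accept={0}.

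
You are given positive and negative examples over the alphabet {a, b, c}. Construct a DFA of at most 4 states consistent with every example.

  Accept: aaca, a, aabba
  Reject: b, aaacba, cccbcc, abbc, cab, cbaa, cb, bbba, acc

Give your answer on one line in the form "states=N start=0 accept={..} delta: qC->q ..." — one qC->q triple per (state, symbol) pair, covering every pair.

states=3 start=0 accept={0} delta: 0a->0 0b->1 0c->2 1a->1 1b->0 1c->0 2a->0 2b->1 2c->1

State merging on the prefix tree: take the shortest (then alphabetical) example prefix whose next move is undefined and point that move at state 0, else 1, else 2, ...; a target is out if some Accept/Reject pair would then sit in one state with the same input left (inseparable). If every existing state is out, open a new one.
a: 0a undefined. 0a->0: ok.
b: 0b undefined. 0b->0: no, a/b meet in 0. Open state 1: 0b->1.
c: 0c undefined. 0c->0: no, aaca/acc meet in 0. 0c->1: no, aabba/aaacba meet in 1 with "ba" left. Open state 2: 0c->2.
bb: 1b undefined. 1b->0: ok.
ca: 2a undefined. 2a->0: ok.
cb: 2b undefined. 2b->0: no, aaca/aaacba meet in 0. 2b->1: ok.
cc: 2c undefined. 2c->0: no, aaca/acc meet in 0. 2c->1: ok.
cba: 1a undefined. 1a->0: no, aaca/aaacba meet in 0. 1a->1: ok.
ccc: 1c undefined. 1c->0: ok.
All examples now run through 3 states with every (state, symbol) defined. Accept strings end in {0}, Reject strings end in {1,2}; accept={0}.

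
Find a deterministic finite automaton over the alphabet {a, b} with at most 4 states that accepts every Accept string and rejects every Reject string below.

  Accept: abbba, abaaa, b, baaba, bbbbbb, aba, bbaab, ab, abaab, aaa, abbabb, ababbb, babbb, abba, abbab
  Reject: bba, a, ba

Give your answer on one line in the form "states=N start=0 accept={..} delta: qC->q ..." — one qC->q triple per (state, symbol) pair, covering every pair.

states=3 start=0 accept={0,2} delta: 0a->1 0b->0 1a->2 1b->2 2a->0 2b->2

Fold the examples into a partial DFA from state 0: repeatedly fix the first undefined (state, symbol) met by the shortest-then-alphabetical prefix, trying targets in increasing order and rejecting any under which an Accept and a Reject string meet in one state with the same remainder; add a state when all current targets are rejected. Accepting states are where Accept strings end.
a: 0a undefined. 0a->0: no, aba/ba meet in 0 with "ba" left. Open state 1: 0a->1.
b: 0b undefined. 0b->0: ok.
aa: 1a undefined. 1a->0: no, baaba/bba meet in 1. 1a->1: no, aaa/bba meet in 1. Open state 2: 1a->2.
ab: 1b undefined. 1b->0: no, abbba/bba meet in 1. 1b->1: no, ab/bba meet in 1. 1b->2: ok.
aaa: 2a undefined. 2a->0: ok.
abb: 2b undefined. 2b->0: no, abbba/bba meet in 1. 2b->1: no, bbaab/bba meet in 1. 2b->2: ok.
All examples now run through 3 states with every (state, symbol) defined. Accept strings end in {0,2}, Reject strings end in {1}; accept={0,2}.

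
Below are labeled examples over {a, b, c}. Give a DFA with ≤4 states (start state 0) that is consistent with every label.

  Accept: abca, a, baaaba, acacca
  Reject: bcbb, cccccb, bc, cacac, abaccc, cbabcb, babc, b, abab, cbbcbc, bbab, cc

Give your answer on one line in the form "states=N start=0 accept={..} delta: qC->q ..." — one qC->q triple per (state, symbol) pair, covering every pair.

Fold the examples into a partial DFA from state 0: repeatedly fix the first undefined (state, symbol) met by the shortest-then-alphabetical prefix, trying targets in increasing order and rejecting any under which an Accept and a Reject string meet in one state with the same remainder; add a state when all current targets are rejected. Accepting states are where Accept strings end.
a: 0a undefined. 0a->0: ok.
b: 0b undefined. 0b->0: no, a/b meet in 0. Open state 1: 0b->1.
c: 0c undefined. 0c->0: no, a/cacac meet in 0. 0c->1: ok.
ba: 1a undefined. 1a->0: ok.
bb: 1b undefined. 1b->0: ok.
bc: 1c undefined. 1c->0: no, abca/bcbb meet in 0. 1c->1: no, abca/cccccb meet in 0. Open state 2: 1c->2.
bcb: 2b undefined. 2b->0: no, a/cbabcb meet in 0. 2b->1: no, a/bcbb meet in 0. 2b->2: ok.
ccc: 2c undefined. 2c->0: no, a/abaccc meet in 0. 2c->1: no, a/cccccb meet in 0. 2c->2: ok.
abca: 2a undefined. 2a->0: ok.
All examples now run through 3 states with every (state, symbol) defined. Accept strings end in {0}, Reject strings end in {1,2}; accept={0}.

states=3 start=0 accept={0} delta: 0a->0 0b->1 0c->1 1a->0 1b->0 1c->2 2a->0 2b->2 2c->2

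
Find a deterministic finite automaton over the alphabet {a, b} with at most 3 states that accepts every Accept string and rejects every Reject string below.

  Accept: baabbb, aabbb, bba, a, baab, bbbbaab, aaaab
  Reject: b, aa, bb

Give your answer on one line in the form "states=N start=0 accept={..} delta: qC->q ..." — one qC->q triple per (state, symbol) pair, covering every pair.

states=3 start=0 accept={1} delta: 0a->1 0b->0 1a->2 1b->1 2a->0 2b->1

State merging on the prefix tree: take the shortest (then alphabetical) example prefix whose next move is undefined and point that move at state 0, else 1, else 2, ...; a target is out if some Accept/Reject pair would then sit in one state with the same input left (inseparable). If every existing state is out, open a new one.
a: 0a undefined. 0a->0: no, a/aa meet in 0. Open state 1: 0a->1.
b: 0b undefined. 0b->0: ok.
aa: 1a undefined. 1a->0: no, baabbb/b meet in 0. 1a->1: no, bba/aa meet in 1. Open state 2: 1a->2.
aaa: 2a undefined. 2a->0: ok.
aab: 2b undefined. 2b->0: no, baabbb/b meet in 0. 2b->1: ok.
aabb: 1b undefined. 1b->0: no, baabbb/b meet in 0. 1b->1: ok.
All examples now run through 3 states with every (state, symbol) defined. Accept strings end in {1}, Reject strings end in {0,2}; accept={1}.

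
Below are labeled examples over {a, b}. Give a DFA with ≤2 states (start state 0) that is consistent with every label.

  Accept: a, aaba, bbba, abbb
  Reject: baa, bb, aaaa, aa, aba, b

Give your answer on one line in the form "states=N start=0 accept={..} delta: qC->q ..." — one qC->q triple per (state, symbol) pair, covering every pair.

states=2 start=0 accept={1} delta: 0a->1 0b->0 1a->0 1b->1

State merging on the prefix tree: take the shortest (then alphabetical) example prefix whose next move is undefined and point that move at state 0, else 1, else 2, ...; a target is out if some Accept/Reject pair would then sit in one state with the same input left (inseparable). If every existing state is out, open a new one.
a: 0a undefined. 0a->0: no, a/aaaa meet in 0. Open state 1: 0a->1.
b: 0b undefined. 0b->0: ok.
aa: 1a undefined. 1a->0: ok.
ab: 1b undefined. 1b->0: no, a/aba meet in 1. 1b->1: ok.
All examples now run through 2 states with every (state, symbol) defined. Accept strings end in {1}, Reject strings end in {0}; accept={1}.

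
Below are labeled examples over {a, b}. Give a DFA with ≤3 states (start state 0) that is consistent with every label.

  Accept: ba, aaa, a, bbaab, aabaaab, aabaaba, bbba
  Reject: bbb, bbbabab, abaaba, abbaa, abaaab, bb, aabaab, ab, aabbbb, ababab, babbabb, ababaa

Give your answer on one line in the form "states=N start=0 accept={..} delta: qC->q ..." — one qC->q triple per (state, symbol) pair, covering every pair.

states=3 start=0 accept={1} delta: 0a->1 0b->0 1a->2 1b->0 2a->1 2b->1

State merging on the prefix tree: take the shortest (then alphabetical) example prefix whose next move is undefined and point that move at state 0, else 1, else 2, ...; a target is out if some Accept/Reject pair would then sit in one state with the same input left (inseparable). If every existing state is out, open a new one.
a: 0a undefined. 0a->0: no, aabaaab/abaaab meet in 0 with "baaab" left. Open state 1: 0a->1.
b: 0b undefined. 0b->0: ok.
aa: 1a undefined. 1a->0: no, bbaab/bbb meet in 0. 1a->1: no, bbaab/ab meet in 1 with "b" left. Open state 2: 1a->2.
ab: 1b undefined. 1b->0: ok.
aaa: 2a undefined. 2a->0: no, aaa/bbb meet in 0. 2a->1: ok.
aab: 2b undefined. 2b->0: no, ba/abaaba meet in 1. 2b->1: ok.
All examples now run through 3 states with every (state, symbol) defined. Accept strings end in {1}, Reject strings end in {0,2}; accept={1}.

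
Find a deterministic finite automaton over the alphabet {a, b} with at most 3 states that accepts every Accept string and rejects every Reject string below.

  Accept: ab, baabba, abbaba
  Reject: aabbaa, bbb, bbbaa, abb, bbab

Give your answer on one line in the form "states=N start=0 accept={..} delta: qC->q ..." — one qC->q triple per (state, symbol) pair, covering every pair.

states=3 start=0 accept={1} delta: 0a->0 0b->1 1a->0 1b->2 2a->1 2b->0

Grow the machine one transition at a time. Run the examples from 0; the earliest place one falls off (shortest prefix, ties alphabetical) gets sent to the lowest-numbered state that keeps every Accept/Reject pair distinguishable — a pair clashes when both reach the same state with identical unread suffix — and to a fresh state only if none does.
a: 0a undefined. 0a->0: ok.
b: 0b undefined. 0b->0: no, ab/aabbaa meet in 0. Open state 1: 0b->1.
ba: 1a undefined. 1a->0: ok.
bb: 1b undefined. 1b->0: no, ab/bbb meet in 1. 1b->1: no, ab/bbb meet in 1. Open state 2: 1b->2.
bba: 2a undefined. 2a->0: no, ab/bbab meet in 1. 2a->1: ok.
bbb: 2b undefined. 2b->0: ok.
All examples now run through 3 states with every (state, symbol) defined. Accept strings end in {1}, Reject strings end in {0,2}; accept={1}.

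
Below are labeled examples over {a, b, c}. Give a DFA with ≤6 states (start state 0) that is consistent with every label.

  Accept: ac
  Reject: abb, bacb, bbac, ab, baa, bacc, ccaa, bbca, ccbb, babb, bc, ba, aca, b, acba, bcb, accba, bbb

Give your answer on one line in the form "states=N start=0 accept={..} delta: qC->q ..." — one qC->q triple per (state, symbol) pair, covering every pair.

Grow the machine one transition at a time. Run the examples from 0; the earliest place one falls off (shortest prefix, ties alphabetical) gets sent to the lowest-numbered state that keeps every Accept/Reject pair distinguishable — a pair clashes when both reach the same state with identical unread suffix — and to a fresh state only if none does.
a: 0a undefined. 0a->0: ok.
b: 0b undefined. 0b->0: no, ac/bbac meet in 0 with "c" left. Open state 1: 0b->1.
c: 0c undefined. 0c->0: no, ac/ccaa meet in 0. 0c->1: no, ac/ab meet in 1. Open state 2: 0c->2.
ba: 1a undefined. 1a->0: ok.
bb: 1b undefined. 1b->0: no, ac/bbac meet in 2. 1b->1: no, ac/bbac meet in 2. 1b->2: no, ac/abb meet in 2. Open state 3: 1b->3.
bc: 1c undefined. 1c->0: ok.
cc: 2c undefined. 2c->0: ok.
aca: 2a undefined. 2a->0: ok.
acb: 2b undefined. 2b->0: ok.
bba: 3a undefined. 3a->0: no, ac/bbac meet in 2. 3a->1: ok.
bbb: 3b undefined. 3b->0: ok.
bbc: 3c undefined. 3c->0: ok.
All examples now run through 4 states with every (state, symbol) defined. Accept strings end in {2}, Reject strings end in {0,1,3}; accept={2}.

states=4 start=0 accept={2} delta: 0a->0 0b->1 0c->2 1a->0 1b->3 1c->0 2a->0 2b->0 2c->0 3a->1 3b->0 3c->0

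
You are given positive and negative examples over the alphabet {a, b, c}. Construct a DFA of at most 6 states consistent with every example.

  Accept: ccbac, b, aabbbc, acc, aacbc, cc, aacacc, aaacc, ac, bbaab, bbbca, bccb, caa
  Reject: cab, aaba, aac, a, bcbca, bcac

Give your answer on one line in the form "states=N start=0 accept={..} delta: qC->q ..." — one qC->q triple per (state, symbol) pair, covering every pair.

states=5 start=0 accept={0,2,4} delta: 0a->1 0b->0 0c->2 1a->3 1b->0 1c->0 2a->4 2b->1 2c->0 3a->0 3b->0 3c->1 4a->0 4b->1 4c->1

Fold the examples into a partial DFA from state 0: repeatedly fix the first undefined (state, symbol) met by the shortest-then-alphabetical prefix, trying targets in increasing order and rejecting any under which an Accept and a Reject string meet in one state with the same remainder; add a state when all current targets are rejected. Accepting states are where Accept strings end.
a: 0a undefined. 0a->0: no, ac/aac meet in 0 with "c" left. Open state 1: 0a->1.
b: 0b undefined. 0b->0: ok.
c: 0c undefined. 0c->0: no, ccbac/bcac meet in 1 with "c" left. 0c->1: no, bbaab/cab meet in 1 with "ab" left. Open state 2: 0c->2.
aa: 1a undefined. 1a->0: no, aabbbc/aac meet in 2. 1a->1: no, ac/aac meet in 1 with "c" left. 1a->2: no, cc/aac meet in 2 with "c" left. Open state 3: 1a->3.
ac: 1c undefined. 1c->0: ok.
ca: 2a undefined. 2a->0: no, b/cab meet in 0. 2a->1: no, b/bcac meet in 0. 2a->2: no, cc/bcac meet in 2 with "c" left. 2a->3: no, bbaab/cab meet in 3 with "b" left. Open state 4: 2a->4.
cc: 2c undefined. 2c->0: ok.
aaa: 3a undefined. 3a->0: ok.
aab: 3b undefined. 3b->0: ok.
aac: 3c undefined. 3c->0: no, ccbac/aac meet in 0. 3c->1: ok.
bcb: 2b undefined. 2b->0: no, bbbca/bcbca meet in 4. 2b->1: ok.
caa: 4a undefined. 4a->0: ok.
cab: 4b undefined. 4b->0: no, ccbac/cab meet in 0. 4b->1: ok.
aacb: 1b undefined. 1b->0: ok.
bcac: 4c undefined. 4c->0: no, ccbac/bcac meet in 0. 4c->1: ok.
All examples now run through 5 states with every (state, symbol) defined. Accept strings end in {0,2,4}, Reject strings end in {1}; accept={0,2,4}.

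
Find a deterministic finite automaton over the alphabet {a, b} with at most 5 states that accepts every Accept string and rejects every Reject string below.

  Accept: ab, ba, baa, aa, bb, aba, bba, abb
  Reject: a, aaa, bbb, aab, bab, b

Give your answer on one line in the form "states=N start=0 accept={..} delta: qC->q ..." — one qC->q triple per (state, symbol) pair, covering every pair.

states=5 start=0 accept={0,3,4} delta: 0a->1 0b->2 1a->0 1b->3 2a->4 2b->4 3a->0 3b->0 4a->0 4b->1

State merging on the prefix tree: take the shortest (then alphabetical) example prefix whose next move is undefined and point that move at state 0, else 1, else 2, ...; a target is out if some Accept/Reject pair would then sit in one state with the same input left (inseparable). If every existing state is out, open a new one.
a: 0a undefined. 0a->0: no, ab/aab meet in 0 with "b" left. Open state 1: 0a->1.
b: 0b undefined. 0b->0: no, ab/bab meet in 1 with "b" left. 0b->1: no, baa/aaa meet in 1 with "aa" left. Open state 2: 0b->2.
aa: 1a undefined. 1a->0: ok.
ab: 1b undefined. 1b->0: no, aba/a meet in 1. 1b->1: no, ab/a meet in 1. 1b->2: no, ab/aab meet in 2. Open state 3: 1b->3.
ba: 2a undefined. 2a->0: no, baa/a meet in 1. 2a->1: no, ab/bab meet in 3. 2a->2: no, ba/aab meet in 2. 2a->3: no, abb/bab meet in 3 with "b" left. Open state 4: 2a->4.
bb: 2b undefined. 2b->0: no, bba/a meet in 1. 2b->1: no, ab/bbb meet in 3. 2b->2: no, bb/bbb meet in 2. 2b->3: no, abb/bbb meet in 3 with "b" left. 2b->4: ok.
aba: 3a undefined. 3a->0: ok.
abb: 3b undefined. 3b->0: ok.
baa: 4a undefined. 4a->0: ok.
bab: 4b undefined. 4b->0: no, baa/bbb meet in 0. 4b->1: ok.
All examples now run through 5 states with every (state, symbol) defined. Accept strings end in {0,3,4}, Reject strings end in {1,2}; accept={0,3,4}.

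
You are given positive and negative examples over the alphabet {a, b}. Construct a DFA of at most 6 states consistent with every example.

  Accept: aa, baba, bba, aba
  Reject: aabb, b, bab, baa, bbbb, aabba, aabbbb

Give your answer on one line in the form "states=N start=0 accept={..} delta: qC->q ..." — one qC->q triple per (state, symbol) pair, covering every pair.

Fold the examples into a partial DFA from state 0: repeatedly fix the first undefined (state, symbol) met by the shortest-then-alphabetical prefix, trying targets in increasing order and rejecting any under which an Accept and a Reject string meet in one state with the same remainder; add a state when all current targets are rejected. Accepting states are where Accept strings end.
a: 0a undefined. 0a->0: no, bba/aabba meet in 0 with "bba" left. Open state 1: 0a->1.
b: 0b undefined. 0b->0: no, aa/baa meet in 1 with "a" left. 0b->1: ok.
aa: 1a undefined. 1a->0: no, bba/aabba meet in 1 with "ba" left. 1a->1: no, aa/b meet in 1. Open state 2: 1a->2.
ab: 1b undefined. 1b->0: no, bba/b meet in 1. 1b->1: ok.
aab: 2b undefined. 2b->0: no, aa/aabba meet in 2. 2b->1: no, aa/aabba meet in 2. 2b->2: no, aa/aabb meet in 2. Open state 3: 2b->3.
baa: 2a undefined. 2a->0: ok.
aabb: 3b undefined. 3b->0: ok.
baba: 3a undefined. 3a->0: no, baba/aabb meet in 0. 3a->1: no, baba/b meet in 1. 3a->2: ok.
All examples now run through 4 states with every (state, symbol) defined. Accept strings end in {2}, Reject strings end in {0,1,3}; accept={2}.

states=4 start=0 accept={2} delta: 0a->1 0b->1 1a->2 1b->1 2a->0 2b->3 3a->2 3b->0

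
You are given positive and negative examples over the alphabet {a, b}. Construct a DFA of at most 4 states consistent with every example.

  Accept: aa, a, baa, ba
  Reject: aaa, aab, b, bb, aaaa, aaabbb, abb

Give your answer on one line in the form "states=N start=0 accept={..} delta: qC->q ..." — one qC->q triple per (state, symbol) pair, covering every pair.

states=4 start=0 accept={1,2} delta: 0a->1 0b->0 1a->2 1b->0 2a->3 2b->0 3a->0 3b->0

State merging on the prefix tree: take the shortest (then alphabetical) example prefix whose next move is undefined and point that move at state 0, else 1, else 2, ...; a target is out if some Accept/Reject pair would then sit in one state with the same input left (inseparable). If every existing state is out, open a new one.
a: 0a undefined. 0a->0: no, aa/aaa meet in 0. Open state 1: 0a->1.
b: 0b undefined. 0b->0: ok.
aa: 1a undefined. 1a->0: no, aa/aab meet in 0. 1a->1: no, aa/aaa meet in 1. Open state 2: 1a->2.
ab: 1b undefined. 1b->0: ok.
aaa: 2a undefined. 2a->0: no, a/aaaa meet in 1. 2a->1: no, aa/aaaa meet in 2. 2a->2: no, aa/aaa meet in 2. Open state 3: 2a->3.
aab: 2b undefined. 2b->0: ok.
aaaa: 3a undefined. 3a->0: ok.
aaab: 3b undefined. 3b->0: ok.
All examples now run through 4 states with every (state, symbol) defined. Accept strings end in {1,2}, Reject strings end in {0,3}; accept={1,2}.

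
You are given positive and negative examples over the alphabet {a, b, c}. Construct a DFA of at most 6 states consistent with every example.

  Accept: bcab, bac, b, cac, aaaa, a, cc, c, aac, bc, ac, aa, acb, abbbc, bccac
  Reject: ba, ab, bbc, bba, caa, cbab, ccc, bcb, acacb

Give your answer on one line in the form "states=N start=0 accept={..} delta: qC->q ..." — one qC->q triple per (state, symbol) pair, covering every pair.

states=5 start=0 accept={1,2,4} delta: 0a->1 0b->2 0c->1 1a->2 1b->3 1c->4 2a->0 2b->3 2c->2 3a->3 3b->0 3c->0 4a->0 4b->1 4c->0

Grow the machine one transition at a time. Run the examples from 0; the earliest place one falls off (shortest prefix, ties alphabetical) gets sent to the lowest-numbered state that keeps every Accept/Reject pair distinguishable — a pair clashes when both reach the same state with identical unread suffix — and to a fresh state only if none does.
a: 0a undefined. 0a->0: no, b/ab meet in 0 with "b" left. Open state 1: 0a->1.
b: 0b undefined. 0b->0: no, a/ba meet in 1. 0b->1: no, aa/ba meet in 1 with "a" left. Open state 2: 0b->2.
c: 0c undefined. 0c->0: no, cc/ccc meet in 0. 0c->1: ok.
aa: 1a undefined. 1a->0: no, cac/caa meet in 1. 1a->1: no, aaaa/caa meet in 1. 1a->2: ok.
ab: 1b undefined. 1b->0: no, abbbc/bbc meet in 2 with "bc" left. 1b->1: no, a/ab meet in 1. 1b->2: no, b/ab meet in 2. Open state 3: 1b->3.
ac: 1c undefined. 1c->0: no, b/acacb meet in 2. 1c->1: no, a/ccc meet in 1. 1c->2: no, cac/ccc meet in 2 with "c" left. 1c->3: no, cc/ab meet in 3. Open state 4: 1c->4.
ba: 2a undefined. 2a->0: ok.
bb: 2b undefined. 2b->0: no, bac/bbc meet in 1. 2b->1: no, b/bba meet in 2. 2b->2: no, cac/bbc meet in 2 with "c" left. 2b->3: ok.
bc: 2c undefined. 2c->0: no, bcab/ab meet in 3. 2c->1: no, bcab/ab meet in 3. 2c->2: ok.
abb: 3b undefined. 3b->0: ok.
aca: 4a undefined. 4a->0: ok.
acb: 4b undefined. 4b->0: no, acb/ba meet in 0. 4b->1: ok.
bba: 3a undefined. 3a->0: no, bcab/cbab meet in 2. 3a->1: no, bac/bba meet in 1. 3a->2: no, bcab/bba meet in 2. 3a->3: ok.
bbc: 3c undefined. 3c->0: ok.
ccc: 4c undefined. 4c->0: ok.
All examples now run through 5 states with every (state, symbol) defined. Accept strings end in {1,2,4}, Reject strings end in {0,3}; accept={1,2,4}.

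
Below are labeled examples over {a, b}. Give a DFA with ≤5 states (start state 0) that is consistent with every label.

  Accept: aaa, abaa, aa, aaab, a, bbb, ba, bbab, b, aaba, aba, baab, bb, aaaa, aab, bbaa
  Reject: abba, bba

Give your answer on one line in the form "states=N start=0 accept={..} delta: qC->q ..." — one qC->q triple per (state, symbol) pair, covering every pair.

State merging on the prefix tree: take the shortest (then alphabetical) example prefix whose next move is undefined and point that move at state 0, else 1, else 2, ...; a target is out if some Accept/Reject pair would then sit in one state with the same input left (inseparable). If every existing state is out, open a new one.
a: 0a undefined. 0a->0: ok.
b: 0b undefined. 0b->0: no, aaa/abba meet in 0. Open state 1: 0b->1.
ba: 1a undefined. 1a->0: ok.
bb: 1b undefined. 1b->0: no, aaa/abba meet in 0. 1b->1: no, aaa/abba meet in 0. Open state 2: 1b->2.
bba: 2a undefined. 2a->0: no, aaa/abba meet in 0. 2a->1: no, aaab/abba meet in 1. 2a->2: no, bb/abba meet in 2. Open state 3: 2a->3.
bbb: 2b undefined. 2b->0: ok.
bbaa: 3a undefined. 3a->0: ok.
bbab: 3b undefined. 3b->0: ok.
All examples now run through 4 states with every (state, symbol) defined. Accept strings end in {0,1,2}, Reject strings end in {3}; accept={0,1,2}.

states=4 start=0 accept={0,1,2} delta: 0a->0 0b->1 1a->0 1b->2 2a->3 2b->0 3a->0 3b->0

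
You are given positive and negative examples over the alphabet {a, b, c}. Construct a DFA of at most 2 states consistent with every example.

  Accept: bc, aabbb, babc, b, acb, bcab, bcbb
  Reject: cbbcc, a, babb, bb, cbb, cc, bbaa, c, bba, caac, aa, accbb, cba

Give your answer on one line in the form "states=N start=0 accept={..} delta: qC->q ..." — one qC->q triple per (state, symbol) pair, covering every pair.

states=2 start=0 accept={1} delta: 0a->0 0b->1 0c->0 1a->0 1b->0 1c->1

State merging on the prefix tree: take the shortest (then alphabetical) example prefix whose next move is undefined and point that move at state 0, else 1, else 2, ...; a target is out if some Accept/Reject pair would then sit in one state with the same input left (inseparable). If every existing state is out, open a new one.
a: 0a undefined. 0a->0: ok.
b: 0b undefined. 0b->0: no, bc/c meet in 0 with "c" left. Open state 1: 0b->1.
c: 0c undefined. 0c->0: ok.
ba: 1a undefined. 1a->0: ok.
bb: 1b undefined. 1b->0: ok.
bc: 1c undefined. 1c->0: no, bc/cbbcc meet in 0. 1c->1: ok.
All examples now run through 2 states with every (state, symbol) defined. Accept strings end in {1}, Reject strings end in {0}; accept={1}.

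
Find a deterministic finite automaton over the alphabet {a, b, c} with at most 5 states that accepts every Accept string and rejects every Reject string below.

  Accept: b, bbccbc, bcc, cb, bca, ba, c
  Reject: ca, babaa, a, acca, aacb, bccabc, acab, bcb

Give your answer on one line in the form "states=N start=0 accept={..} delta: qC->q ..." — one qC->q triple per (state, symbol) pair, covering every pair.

Fold the examples into a partial DFA from state 0: repeatedly fix the first undefined (state, symbol) met by the shortest-then-alphabetical prefix, trying targets in increasing order and rejecting any under which an Accept and a Reject string meet in one state with the same remainder; add a state when all current targets are rejected. Accepting states are where Accept strings end.
a: 0a undefined. 0a->0: no, cb/aacb meet in 0 with "cb" left. Open state 1: 0a->1.
b: 0b undefined. 0b->0: no, cb/bcb meet in 0 with "cb" left. 0b->1: no, b/a meet in 1. Open state 2: 0b->2.
c: 0c undefined. 0c->0: ok.
aa: 1a undefined. 1a->0: no, b/aacb meet in 2. 1a->1: ok.
ac: 1c undefined. 1c->0: no, b/aacb meet in 2. 1c->1: ok.
ba: 2a undefined. 2a->0: ok.
bb: 2b undefined. 2b->0: ok.
bc: 2c undefined. 2c->0: no, b/bcb meet in 2. 2c->1: no, bbccbc/ca meet in 1. 2c->2: no, b/bccabc meet in 2. Open state 3: 2c->3.
bca: 3a undefined. 3a->0: ok.
bcb: 3b undefined. 3b->0: no, bca/bcb meet in 0. 3b->1: ok.
bcc: 3c undefined. 3c->0: ok.
aacb: 1b undefined. 1b->0: no, bcc/aacb meet in 0. 1b->1: ok.
All examples now run through 4 states with every (state, symbol) defined. Accept strings end in {0,2,3}, Reject strings end in {1}; accept={0,2,3}.

states=4 start=0 accept={0,2,3} delta: 0a->1 0b->2 0c->0 1a->1 1b->1 1c->1 2a->0 2b->0 2c->3 3a->0 3b->1 3c->0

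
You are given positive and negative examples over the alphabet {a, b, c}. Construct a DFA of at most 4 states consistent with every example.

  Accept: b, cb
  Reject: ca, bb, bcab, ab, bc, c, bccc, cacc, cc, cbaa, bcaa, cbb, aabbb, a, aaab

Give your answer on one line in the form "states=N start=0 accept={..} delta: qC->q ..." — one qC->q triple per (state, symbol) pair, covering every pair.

states=3 start=0 accept={2} delta: 0a->1 0b->2 0c->0 1a->0 1b->0 1c->0 2a->0 2b->1 2c->0

State merging on the prefix tree: take the shortest (then alphabetical) example prefix whose next move is undefined and point that move at state 0, else 1, else 2, ...; a target is out if some Accept/Reject pair would then sit in one state with the same input left (inseparable). If every existing state is out, open a new one.
a: 0a undefined. 0a->0: no, b/ab meet in 0 with "b" left. Open state 1: 0a->1.
b: 0b undefined. 0b->0: no, b/bb meet in 0. 0b->1: no, b/a meet in 1. Open state 2: 0b->2.
c: 0c undefined. 0c->0: ok.
aa: 1a undefined. 1a->0: ok.
ab: 1b undefined. 1b->0: ok.
bb: 2b undefined. 2b->0: no, b/aabbb meet in 2. 2b->1: ok.
bc: 2c undefined. 2c->0: ok.
cac: 1c undefined. 1c->0: ok.
cba: 2a undefined. 2a->0: ok.
All examples now run through 3 states with every (state, symbol) defined. Accept strings end in {2}, Reject strings end in {0,1}; accept={2}.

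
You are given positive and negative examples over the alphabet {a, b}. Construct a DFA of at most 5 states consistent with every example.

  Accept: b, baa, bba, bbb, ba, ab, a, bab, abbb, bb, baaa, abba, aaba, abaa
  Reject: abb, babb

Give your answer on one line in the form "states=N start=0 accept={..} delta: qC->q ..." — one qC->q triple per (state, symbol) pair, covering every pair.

states=4 start=0 accept={0,1,2} delta: 0a->1 0b->0 1a->0 1b->2 2a->0 2b->3 3a->0 3b->0

Fold the examples into a partial DFA from state 0: repeatedly fix the first undefined (state, symbol) met by the shortest-then-alphabetical prefix, trying targets in increasing order and rejecting any under which an Accept and a Reject string meet in one state with the same remainder; add a state when all current targets are rejected. Accepting states are where Accept strings end.
a: 0a undefined. 0a->0: no, bb/abb meet in 0 with "bb" left. Open state 1: 0a->1.
b: 0b undefined. 0b->0: ok.
aa: 1a undefined. 1a->0: ok.
ab: 1b undefined. 1b->0: no, b/abb meet in 0. 1b->1: no, bba/abb meet in 1. Open state 2: 1b->2.
aba: 2a undefined. 2a->0: ok.
abb: 2b undefined. 2b->0: no, b/abb meet in 0. 2b->1: no, bba/abb meet in 1. 2b->2: no, ab/abb meet in 2. Open state 3: 2b->3.
abba: 3a undefined. 3a->0: ok.
abbb: 3b undefined. 3b->0: ok.
All examples now run through 4 states with every (state, symbol) defined. Accept strings end in {0,1,2}, Reject strings end in {3}; accept={0,1,2}.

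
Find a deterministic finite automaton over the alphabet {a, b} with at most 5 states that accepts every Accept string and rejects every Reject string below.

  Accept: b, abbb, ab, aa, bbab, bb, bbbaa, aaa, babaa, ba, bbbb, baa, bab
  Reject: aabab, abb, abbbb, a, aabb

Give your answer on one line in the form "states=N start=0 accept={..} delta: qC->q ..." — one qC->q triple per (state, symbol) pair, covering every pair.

states=5 start=0 accept={0,2,3,4} delta: 0a->1 0b->2 1a->3 1b->4 2a->2 2b->0 3a->0 3b->4 4a->4 4b->1

Grow the machine one transition at a time. Run the examples from 0; the earliest place one falls off (shortest prefix, ties alphabetical) gets sent to the lowest-numbered state that keeps every Accept/Reject pair distinguishable — a pair clashes when both reach the same state with identical unread suffix — and to a fresh state only if none does.
a: 0a undefined. 0a->0: no, aa/a meet in 0. Open state 1: 0a->1.
b: 0b undefined. 0b->0: no, ba/a meet in 1. 0b->1: no, b/a meet in 1. Open state 2: 0b->2.
aa: 1a undefined. 1a->0: no, bb/aabb meet in 2 with "b" left. 1a->1: no, aa/a meet in 1. 1a->2: no, bbab/aabab meet in 2 with "bab" left. Open state 3: 1a->3.
ab: 1b undefined. 1b->0: no, b/abb meet in 2. 1b->1: no, abbb/abb meet in 1. 1b->2: no, bb/abb meet in 2 with "b" left. 1b->3: no, abbb/aabb meet in 3 with "bb" left. Open state 4: 1b->4.
ba: 2a undefined. 2a->0: no, babaa/a meet in 1. 2a->1: no, ba/a meet in 1. 2a->2: ok.
bb: 2b undefined. 2b->0: ok.
aaa: 3a undefined. 3a->0: ok.
aab: 3b undefined. 3b->0: no, b/aabb meet in 2. 3b->1: no, ab/aabb meet in 4. 3b->2: no, bb/aabab meet in 0. 3b->3: no, b/aabab meet in 2. 3b->4: ok.
abb: 4b undefined. 4b->0: no, bb/abb meet in 0. 4b->1: ok.
aaba: 4a undefined. 4a->0: no, b/aabab meet in 2. 4a->1: no, abbb/aabab meet in 4. 4a->2: no, bb/aabab meet in 0. 4a->3: no, abbb/aabab meet in 4. 4a->4: ok.
All examples now run through 5 states with every (state, symbol) defined. Accept strings end in {0,2,3,4}, Reject strings end in {1}; accept={0,2,3,4}.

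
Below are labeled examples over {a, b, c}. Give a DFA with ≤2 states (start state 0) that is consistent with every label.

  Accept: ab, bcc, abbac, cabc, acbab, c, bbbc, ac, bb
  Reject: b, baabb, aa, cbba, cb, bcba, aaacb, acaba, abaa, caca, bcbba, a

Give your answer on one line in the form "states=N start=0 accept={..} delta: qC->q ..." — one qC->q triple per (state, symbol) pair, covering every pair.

Grow the machine one transition at a time. Run the examples from 0; the earliest place one falls off (shortest prefix, ties alphabetical) gets sent to the lowest-numbered state that keeps every Accept/Reject pair distinguishable — a pair clashes when both reach the same state with identical unread suffix — and to a fresh state only if none does.
a: 0a undefined. 0a->0: no, ab/b meet in 0 with "b" left. Open state 1: 0a->1.
b: 0b undefined. 0b->0: no, bb/b meet in 0. 0b->1: ok.
c: 0c undefined. 0c->0: ok.
aa: 1a undefined. 1a->0: no, c/aa meet in 0. 1a->1: ok.
ab: 1b undefined. 1b->0: ok.
ac: 1c undefined. 1c->0: ok.
All examples now run through 2 states with every (state, symbol) defined. Accept strings end in {0}, Reject strings end in {1}; accept={0}.

states=2 start=0 accept={0} delta: 0a->1 0b->1 0c->0 1a->1 1b->0 1c->0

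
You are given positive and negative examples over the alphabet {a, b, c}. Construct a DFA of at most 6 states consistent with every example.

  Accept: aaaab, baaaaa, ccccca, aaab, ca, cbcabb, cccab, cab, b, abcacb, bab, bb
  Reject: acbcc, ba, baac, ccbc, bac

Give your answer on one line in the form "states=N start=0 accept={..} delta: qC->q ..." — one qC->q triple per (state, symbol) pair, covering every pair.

State merging on the prefix tree: take the shortest (then alphabetical) example prefix whose next move is undefined and point that move at state 0, else 1, else 2, ...; a target is out if some Accept/Reject pair would then sit in one state with the same input left (inseparable). If every existing state is out, open a new one.
a: 0a undefined. 0a->0: ok.
b: 0b undefined. 0b->0: no, aaaab/ba meet in 0. Open state 1: 0b->1.
c: 0c undefined. 0c->0: ok.
ba: 1a undefined. 1a->0: no, baaaaa/ba meet in 0. 1a->1: no, aaaab/ba meet in 1. Open state 2: 1a->2.
bb: 1b undefined. 1b->0: ok.
abc: 1c undefined. 1c->0: no, ccccca/acbcc meet in 0. 1c->1: no, aaaab/acbcc meet in 1. 1c->2: ok.
baa: 2a undefined. 2a->0: no, baaaaa/baac meet in 0. 2a->1: no, baaaaa/ba meet in 2. 2a->2: no, baaaaa/ba meet in 2. Open state 3: 2a->3.
bab: 2b undefined. 2b->0: ok.
bac: 2c undefined. 2c->0: no, ccccca/acbcc meet in 0. 2c->1: no, aaaab/acbcc meet in 1. 2c->2: ok.
baaa: 3a undefined. 3a->0: ok.
baac: 3c undefined. 3c->0: no, baaaaa/baac meet in 0. 3c->1: no, aaaab/baac meet in 1. 3c->2: ok.
cbcab: 3b undefined. 3b->0: ok.
All examples now run through 4 states with every (state, symbol) defined. Accept strings end in {0,1}, Reject strings end in {2}; accept={0,1}.

states=4 start=0 accept={0,1} delta: 0a->0 0b->1 0c->0 1a->2 1b->0 1c->2 2a->3 2b->0 2c->2 3a->0 3b->0 3c->2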